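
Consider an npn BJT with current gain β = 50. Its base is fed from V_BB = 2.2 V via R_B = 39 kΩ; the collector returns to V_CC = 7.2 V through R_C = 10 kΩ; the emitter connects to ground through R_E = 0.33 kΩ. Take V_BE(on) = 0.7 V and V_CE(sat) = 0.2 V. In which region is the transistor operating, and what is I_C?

Assume active: I_B = (2.2 − 0.7)/(39 + 51×0.33) = 0.0269 mA, I_C = β·I_B = 1.34 mA.
Then V_CE = 7.2 − 1.34×10 − 1.37×0.33 = -6.69 V < 0.2 V — the active assumption fails.
Re-solve with V_CE = 0.2 V. KCL at the emitter: V_E/R_E = (V_BB−0.7−V_E)/R_B + (V_CC−0.2−V_E)/R_C, giving V_E = 0.234 V.
I_C = (V_CC − 0.2 − V_E)/R_C = (7 − 0.234)/10 = 0.677 mA.
Check: I_B = (1.5 − 0.234)/39 = 0.0325 mA, and β·I_B = 1.62 mA > I_C, confirming saturation.

saturation; I_C ≈ 0.68 mA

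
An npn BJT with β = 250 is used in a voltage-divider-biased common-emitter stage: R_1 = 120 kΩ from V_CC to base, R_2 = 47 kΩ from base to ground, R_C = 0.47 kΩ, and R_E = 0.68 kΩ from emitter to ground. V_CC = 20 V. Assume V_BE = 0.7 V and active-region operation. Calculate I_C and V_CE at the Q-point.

I_C ≈ 6 mA, V_CE ≈ 13 V

Thevenize the base divider: V_Th = V_CC·R_2/(R_1+R_2) = 20×47/167 = 5.63 V, R_Th = R_1‖R_2 = 33.8 kΩ.
Base-emitter loop: V_Th = I_B·R_Th + V_BE + (β+1)I_B·R_E, so I_B = (5.63 − 0.7) / (33.8 + 251×0.68) = 0.0241 mA.
I_C = β·I_B = 250×0.0241 = 6.03 mA, and I_E = (β+1)I_B = 6.05 mA.
V_CE = V_CC − I_C·R_C − I_E·R_E = 20 − 6.03×0.47 − 6.05×0.68 = 13.1 V.
V_CE = 13.1 V > 0.2 V confirms active-region operation.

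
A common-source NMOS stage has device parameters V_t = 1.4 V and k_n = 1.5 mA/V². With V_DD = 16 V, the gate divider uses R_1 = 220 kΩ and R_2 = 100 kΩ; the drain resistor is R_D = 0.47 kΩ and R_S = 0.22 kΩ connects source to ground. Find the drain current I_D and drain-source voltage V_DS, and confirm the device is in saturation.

V_G = V_DD·R_2/(R_1+R_2) = 16×100/320 = 5 V.
Assume saturation: I_D = (k_n/2)(V_GS − V_t)² with V_GS = V_G − I_D·R_S = 5 − 0.22·I_D.
Substituting gives 0.0363·I_D² − 2.19·I_D + 9.72 = 0, with roots I_D = 4.83 or 55.4 mA.
The root I_D = 55.4 mA gives V_GS = -7.2 V ≤ V_t, so take I_D = 4.83 mA.
Then V_GS = 3.94 V and V_DS = V_DD − I_D(R_D+R_S) = 16 − 4.83×0.69 = 12.7 V.
Saturation requires V_DS ≥ V_GS − V_t = 2.54 V; 12.7 ≥ 2.54 ✓.

I_D ≈ 4.8 mA, V_DS ≈ 13 V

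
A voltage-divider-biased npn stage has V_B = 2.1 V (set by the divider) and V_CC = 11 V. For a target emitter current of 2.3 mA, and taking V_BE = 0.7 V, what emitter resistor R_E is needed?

V_E = V_B − V_BE = 2.1 − 0.7 = 1.4 V.
R_E = V_E / I_E = 1.4 / 2.3 = 0.609 kΩ.

R_E ≈ 0.61 kΩ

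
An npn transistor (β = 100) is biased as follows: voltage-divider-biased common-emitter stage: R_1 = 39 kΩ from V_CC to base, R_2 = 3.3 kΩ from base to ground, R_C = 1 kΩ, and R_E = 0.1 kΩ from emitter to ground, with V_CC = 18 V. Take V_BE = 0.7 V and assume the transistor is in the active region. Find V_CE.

Thevenize the base divider: V_Th = V_CC·R_2/(R_1+R_2) = 18×3.3/42.3 = 1.4 V, R_Th = R_1‖R_2 = 3.04 kΩ.
Base-emitter loop: V_Th = I_B·R_Th + V_BE + (β+1)I_B·R_E, so I_B = (1.4 − 0.7) / (3.04 + 101×0.1) = 0.0536 mA.
I_C = β·I_B = 100×0.0536 = 5.36 mA, and I_E = (β+1)I_B = 5.41 mA.
V_CE = V_CC − I_C·R_C − I_E·R_E = 18 − 5.36×1 − 5.41×0.1 = 12.1 V.
V_CE = 12.1 V > 0.2 V confirms active-region operation.

V_CE ≈ 12 V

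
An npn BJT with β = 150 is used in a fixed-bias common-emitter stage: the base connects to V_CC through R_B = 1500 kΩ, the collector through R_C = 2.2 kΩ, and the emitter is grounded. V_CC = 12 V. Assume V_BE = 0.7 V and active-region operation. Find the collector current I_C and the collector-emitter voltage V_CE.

I_C ≈ 1.1 mA, V_CE ≈ 9.5 V

Base loop: V_CC = I_B·R_B + V_BE, so I_B = (12 − 0.7)/1500 kΩ = 0.00753 mA.
In the active region I_C = β·I_B = 150 × 0.00753 = 1.13 mA.
Collector loop: V_CE = V_CC − I_C·R_C = 12 − 1.13×2.2 = 9.51 V.
Since V_CE = 9.51 V > V_CE(sat) ≈ 0.2 V, the transistor is in the active region as assumed.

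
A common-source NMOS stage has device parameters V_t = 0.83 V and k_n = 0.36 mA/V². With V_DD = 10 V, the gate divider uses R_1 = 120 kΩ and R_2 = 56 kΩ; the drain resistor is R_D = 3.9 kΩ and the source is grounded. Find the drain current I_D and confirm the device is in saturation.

I_D ≈ 1 mA

V_G = V_DD·R_2/(R_1+R_2) = 10×56/176 = 3.18 V. With the source grounded, V_GS = V_G = 3.18 V.
Assume saturation: I_D = (k_n/2)(V_GS − V_t)² = (0.36/2)×(3.18 − 0.83)² = 0.18×2.35² = 0.996 mA.
V_DS = V_DD − I_D·R_D = 10 − 0.996×3.9 = 6.12 V.
Saturation requires V_DS ≥ V_GS − V_t = 2.35 V; 6.12 ≥ 2.35 ✓.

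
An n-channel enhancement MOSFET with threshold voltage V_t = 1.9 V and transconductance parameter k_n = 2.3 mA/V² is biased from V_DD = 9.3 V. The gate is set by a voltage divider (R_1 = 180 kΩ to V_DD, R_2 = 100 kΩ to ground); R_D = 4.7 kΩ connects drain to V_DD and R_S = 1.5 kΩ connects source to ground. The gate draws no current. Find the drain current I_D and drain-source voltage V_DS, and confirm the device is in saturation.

I_D ≈ 0.51 mA, V_DS ≈ 6.2 V

V_G = V_DD·R_2/(R_1+R_2) = 9.3×100/280 = 3.32 V.
Assume saturation: I_D = (k_n/2)(V_GS − V_t)² with V_GS = V_G − I_D·R_S = 3.32 − 1.5·I_D.
Substituting gives 2.59·I_D² − 5.9·I_D + 2.32 = 0, with roots I_D = 0.506 or 1.78 mA.
The root I_D = 1.78 mA gives V_GS = 0.657 V ≤ V_t, so take I_D = 0.506 mA.
Then V_GS = 2.56 V and V_DS = V_DD − I_D(R_D+R_S) = 9.3 − 0.506×6.2 = 6.17 V.
Saturation requires V_DS ≥ V_GS − V_t = 0.663 V; 6.17 ≥ 0.663 ✓.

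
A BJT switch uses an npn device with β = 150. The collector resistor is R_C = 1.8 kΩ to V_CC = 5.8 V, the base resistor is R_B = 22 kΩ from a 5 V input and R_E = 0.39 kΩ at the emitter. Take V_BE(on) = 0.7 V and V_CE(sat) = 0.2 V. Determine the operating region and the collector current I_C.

saturation; I_C ≈ 2.5 mA

Assume active: I_B = (5 − 0.7)/(22 + 151×0.39) = 0.0532 mA, I_C = β·I_B = 7.97 mA.
Then V_CE = 5.8 − 7.97×1.8 − 8.03×0.39 = -11.7 V < 0.2 V — the active assumption fails.
Re-solve with V_CE = 0.2 V. KCL at the emitter: V_E/R_E = (V_BB−0.7−V_E)/R_B + (V_CC−0.2−V_E)/R_C, giving V_E = 1.04 V.
I_C = (V_CC − 0.2 − V_E)/R_C = (5.6 − 1.04)/1.8 = 2.53 mA.
Check: I_B = (4.3 − 1.04)/22 = 0.148 mA, and β·I_B = 22.2 mA > I_C, confirming saturation.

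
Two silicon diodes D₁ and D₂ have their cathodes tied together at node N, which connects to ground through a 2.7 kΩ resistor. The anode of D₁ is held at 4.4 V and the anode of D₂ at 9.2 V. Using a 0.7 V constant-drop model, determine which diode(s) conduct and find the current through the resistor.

Only D₂ conducts; I_R ≈ 3.1 mA

Assume both conduct. Then node N would need to be at both 4.4−0.7 = 3.7 V and 9.2−0.7 = 8.5 V, which is impossible.
Assume only D₂ conducts: V_N = 9.2 − 0.7 = 8.5 V, so I_R = 8.5/2.7 = 3.15 mA.
Check D₁: its anode-to-cathode voltage is 4.4 − 8.5 = -4.1 V < 0.7 V, so it is off. The assumption is consistent.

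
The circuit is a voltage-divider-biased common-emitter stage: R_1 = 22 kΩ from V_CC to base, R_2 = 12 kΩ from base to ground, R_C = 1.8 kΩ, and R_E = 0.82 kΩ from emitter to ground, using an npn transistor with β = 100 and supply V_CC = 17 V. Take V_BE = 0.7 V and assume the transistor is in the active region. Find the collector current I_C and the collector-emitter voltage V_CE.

Thevenize the base divider: V_Th = V_CC·R_2/(R_1+R_2) = 17×12/34 = 6 V, R_Th = R_1‖R_2 = 7.76 kΩ.
Base-emitter loop: V_Th = I_B·R_Th + V_BE + (β+1)I_B·R_E, so I_B = (6 − 0.7) / (7.76 + 101×0.82) = 0.0585 mA.
I_C = β·I_B = 100×0.0585 = 5.85 mA, and I_E = (β+1)I_B = 5.91 mA.
V_CE = V_CC − I_C·R_C − I_E·R_E = 17 − 5.85×1.8 − 5.91×0.82 = 1.62 V.
V_CE = 1.62 V > 0.2 V confirms active-region operation.

I_C ≈ 5.9 mA, V_CE ≈ 1.6 V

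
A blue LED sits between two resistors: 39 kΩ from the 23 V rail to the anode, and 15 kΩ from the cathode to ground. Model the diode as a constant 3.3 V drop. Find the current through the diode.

I ≈ 0.36 mA

The two resistors are in series with the diode, so KVL gives 23 = I·39 + 3.3 + I·15.
I = (23 − 3.3) / (39 + 15) kΩ = 19.7 / 54 = 0.365 mA.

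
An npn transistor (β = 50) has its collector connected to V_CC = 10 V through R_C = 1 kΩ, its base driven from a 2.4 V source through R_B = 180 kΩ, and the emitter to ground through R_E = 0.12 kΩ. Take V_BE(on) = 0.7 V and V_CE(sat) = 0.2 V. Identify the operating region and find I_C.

Assume active. Base-emitter loop: I_B = (V_BB − V_BE)/(R_B + (β+1)R_E) = (2.4 − 0.7)/(180 + 51×0.12) = 0.00913 mA.
I_C = β·I_B = 50×0.00913 = 0.457 mA.
V_CE = V_CC − I_C·R_C − I_E·R_E = 10 − 0.457×1 − 0.466×0.12 = 9.49 V > V_CE(sat), so the active-region assumption holds.

active; I_C ≈ 0.46 mA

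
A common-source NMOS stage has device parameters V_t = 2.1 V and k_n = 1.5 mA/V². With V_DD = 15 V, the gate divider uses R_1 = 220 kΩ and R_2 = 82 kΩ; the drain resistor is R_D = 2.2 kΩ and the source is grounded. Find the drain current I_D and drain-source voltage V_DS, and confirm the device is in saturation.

V_G = V_DD·R_2/(R_1+R_2) = 15×82/302 = 4.07 V. With the source grounded, V_GS = V_G = 4.07 V.
Assume saturation: I_D = (k_n/2)(V_GS − V_t)² = (1.5/2)×(4.07 − 2.1)² = 0.75×1.97² = 2.92 mA.
V_DS = V_DD − I_D·R_D = 15 − 2.92×2.2 = 8.58 V.
Saturation requires V_DS ≥ V_GS − V_t = 1.97 V; 8.58 ≥ 1.97 ✓.

I_D ≈ 2.9 mA, V_DS ≈ 8.6 V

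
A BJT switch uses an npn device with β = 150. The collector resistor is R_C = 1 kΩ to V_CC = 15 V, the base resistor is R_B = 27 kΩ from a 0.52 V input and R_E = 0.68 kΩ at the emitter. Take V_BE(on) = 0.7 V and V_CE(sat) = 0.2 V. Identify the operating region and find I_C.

cutoff; I_C ≈ 0

V_BB = 0.52 V ≤ V_BE(on) = 0.7 V, so the base-emitter junction is not forward biased.
The transistor is in cutoff: I_B = I_C = 0.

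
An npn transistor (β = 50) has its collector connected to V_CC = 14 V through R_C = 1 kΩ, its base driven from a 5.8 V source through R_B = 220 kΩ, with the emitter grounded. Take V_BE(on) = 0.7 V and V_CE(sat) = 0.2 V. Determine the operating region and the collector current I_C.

Assume active. Base-emitter loop: I_B = (V_BB − V_BE)/R_B = (5.8 − 0.7)/220 = 0.0232 mA.
I_C = β·I_B = 50×0.0232 = 1.16 mA.
V_CE = V_CC − I_C·R_C = 14 − 1.16×1 = 12.8 V > V_CE(sat), so the active-region assumption holds.

active; I_C ≈ 1.2 mA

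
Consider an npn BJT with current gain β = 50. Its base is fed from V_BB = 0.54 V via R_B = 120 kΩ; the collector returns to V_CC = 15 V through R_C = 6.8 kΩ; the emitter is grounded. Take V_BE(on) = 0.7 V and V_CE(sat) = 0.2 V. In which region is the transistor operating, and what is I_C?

cutoff; I_C ≈ 0

V_BB = 0.54 V ≤ V_BE(on) = 0.7 V, so the base-emitter junction is not forward biased.
The transistor is in cutoff: I_B = I_C = 0.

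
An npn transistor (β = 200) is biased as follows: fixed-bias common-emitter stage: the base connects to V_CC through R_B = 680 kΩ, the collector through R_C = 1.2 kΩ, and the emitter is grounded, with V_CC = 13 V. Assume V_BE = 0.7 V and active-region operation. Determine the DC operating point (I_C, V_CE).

I_C ≈ 3.6 mA, V_CE ≈ 8.7 V

Base loop: V_CC = I_B·R_B + V_BE, so I_B = (13 − 0.7)/680 kΩ = 0.0181 mA.
In the active region I_C = β·I_B = 200 × 0.0181 = 3.62 mA.
Collector loop: V_CE = V_CC − I_C·R_C = 13 − 3.62×1.2 = 8.66 V.
Since V_CE = 8.66 V > V_CE(sat) ≈ 0.2 V, the transistor is in the active region as assumed.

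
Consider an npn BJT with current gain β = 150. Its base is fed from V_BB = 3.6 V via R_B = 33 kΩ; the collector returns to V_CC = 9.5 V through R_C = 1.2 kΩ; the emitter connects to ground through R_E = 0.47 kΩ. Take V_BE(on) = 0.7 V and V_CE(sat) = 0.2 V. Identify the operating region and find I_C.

active; I_C ≈ 4.2 mA

Assume active. Base-emitter loop: I_B = (V_BB − V_BE)/(R_B + (β+1)R_E) = (3.6 − 0.7)/(33 + 151×0.47) = 0.0279 mA.
I_C = β·I_B = 150×0.0279 = 4.18 mA.
V_CE = V_CC − I_C·R_C − I_E·R_E = 9.5 − 4.18×1.2 − 4.21×0.47 = 2.5 V > V_CE(sat), so the active-region assumption holds.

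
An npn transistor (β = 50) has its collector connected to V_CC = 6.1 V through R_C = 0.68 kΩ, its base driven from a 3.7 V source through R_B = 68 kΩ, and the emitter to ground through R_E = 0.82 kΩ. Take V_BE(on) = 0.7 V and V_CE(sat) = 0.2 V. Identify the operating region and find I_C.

Assume active. Base-emitter loop: I_B = (V_BB − V_BE)/(R_B + (β+1)R_E) = (3.7 − 0.7)/(68 + 51×0.82) = 0.0273 mA.
I_C = β·I_B = 50×0.0273 = 1.37 mA.
V_CE = V_CC − I_C·R_C − I_E·R_E = 6.1 − 1.37×0.68 − 1.39×0.82 = 4.03 V > V_CE(sat), so the active-region assumption holds.

active; I_C ≈ 1.4 mA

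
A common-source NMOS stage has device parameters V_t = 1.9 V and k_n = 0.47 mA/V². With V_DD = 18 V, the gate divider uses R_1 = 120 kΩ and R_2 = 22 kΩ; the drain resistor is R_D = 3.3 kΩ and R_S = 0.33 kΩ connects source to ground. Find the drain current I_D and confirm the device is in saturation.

V_G = V_DD·R_2/(R_1+R_2) = 18×22/142 = 2.79 V.
Assume saturation: I_D = (k_n/2)(V_GS − V_t)² with V_GS = V_G − I_D·R_S = 2.79 − 0.33·I_D.
Substituting gives 0.0256·I_D² − 1.14·I_D + 0.186 = 0, with roots I_D = 0.164 or 44.3 mA.
The root I_D = 44.3 mA gives V_GS = -11.8 V ≤ V_t, so take I_D = 0.164 mA.
Then V_GS = 2.73 V and V_DS = V_DD − I_D(R_D+R_S) = 18 − 0.164×3.63 = 17.4 V.
Saturation requires V_DS ≥ V_GS − V_t = 0.835 V; 17.4 ≥ 0.835 ✓.

I_D ≈ 0.16 mA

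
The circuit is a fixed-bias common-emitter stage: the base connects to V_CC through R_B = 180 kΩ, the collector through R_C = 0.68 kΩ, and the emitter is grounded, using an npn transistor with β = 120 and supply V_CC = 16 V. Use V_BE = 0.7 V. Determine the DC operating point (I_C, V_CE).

Base loop: V_CC = I_B·R_B + V_BE, so I_B = (16 − 0.7)/180 kΩ = 0.085 mA.
In the active region I_C = β·I_B = 120 × 0.085 = 10.2 mA.
Collector loop: V_CE = V_CC − I_C·R_C = 16 − 10.2×0.68 = 9.06 V.
Since V_CE = 9.06 V > V_CE(sat) ≈ 0.2 V, the transistor is in the active region as assumed.

I_C ≈ 10 mA, V_CE ≈ 9.1 V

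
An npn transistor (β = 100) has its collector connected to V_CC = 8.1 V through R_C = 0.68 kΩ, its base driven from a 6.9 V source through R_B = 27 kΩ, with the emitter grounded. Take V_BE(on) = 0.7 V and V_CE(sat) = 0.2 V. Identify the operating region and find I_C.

saturation; I_C ≈ 12 mA

Assume active: I_B = (6.9 − 0.7)/27 = 0.23 mA, giving I_C = β·I_B = 23 mA.
But then V_CE = 8.1 − 23×0.68 = -7.51 V < V_CE(sat) = 0.2 V — impossible in the active region.
So the transistor is saturated. With V_CE = 0.2 V, I_C = (V_CC − 0.2)/R_C = 7.9/0.68 = 11.6 mA.
Check: β·I_B = 23 mA > I_C = 11.6 mA, confirming saturation.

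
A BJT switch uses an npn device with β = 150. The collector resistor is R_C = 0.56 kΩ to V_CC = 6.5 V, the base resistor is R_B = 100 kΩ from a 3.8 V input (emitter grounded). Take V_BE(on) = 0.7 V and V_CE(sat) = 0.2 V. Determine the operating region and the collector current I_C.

active; I_C ≈ 4.6 mA

Assume active. Base-emitter loop: I_B = (V_BB − V_BE)/R_B = (3.8 − 0.7)/100 = 0.031 mA.
I_C = β·I_B = 150×0.031 = 4.65 mA.
V_CE = V_CC − I_C·R_C = 6.5 − 4.65×0.56 = 3.9 V > V_CE(sat), so the active-region assumption holds.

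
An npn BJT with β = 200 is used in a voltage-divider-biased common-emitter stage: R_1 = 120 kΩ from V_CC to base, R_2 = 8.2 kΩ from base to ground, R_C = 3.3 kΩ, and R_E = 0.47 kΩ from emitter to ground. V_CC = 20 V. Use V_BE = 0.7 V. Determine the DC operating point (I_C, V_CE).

Thevenize the base divider: V_Th = V_CC·R_2/(R_1+R_2) = 20×8.2/128 = 1.28 V, R_Th = R_1‖R_2 = 7.68 kΩ.
Base-emitter loop: V_Th = I_B·R_Th + V_BE + (β+1)I_B·R_E, so I_B = (1.28 − 0.7) / (7.68 + 201×0.47) = 0.00567 mA.
I_C = β·I_B = 200×0.00567 = 1.13 mA, and I_E = (β+1)I_B = 1.14 mA.
V_CE = V_CC − I_C·R_C − I_E·R_E = 20 − 1.13×3.3 − 1.14×0.47 = 15.7 V.
V_CE = 15.7 V > 0.2 V confirms active-region operation.

I_C ≈ 1.1 mA, V_CE ≈ 16 V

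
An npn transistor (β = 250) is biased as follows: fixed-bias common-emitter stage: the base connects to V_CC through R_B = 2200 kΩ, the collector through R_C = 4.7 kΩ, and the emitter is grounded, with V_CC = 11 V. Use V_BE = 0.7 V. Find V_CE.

Base loop: V_CC = I_B·R_B + V_BE, so I_B = (11 − 0.7)/2200 kΩ = 0.00468 mA.
In the active region I_C = β·I_B = 250 × 0.00468 = 1.17 mA.
Collector loop: V_CE = V_CC − I_C·R_C = 11 − 1.17×4.7 = 5.5 V.
Since V_CE = 5.5 V > V_CE(sat) ≈ 0.2 V, the transistor is in the active region as assumed.

V_CE ≈ 5.5 V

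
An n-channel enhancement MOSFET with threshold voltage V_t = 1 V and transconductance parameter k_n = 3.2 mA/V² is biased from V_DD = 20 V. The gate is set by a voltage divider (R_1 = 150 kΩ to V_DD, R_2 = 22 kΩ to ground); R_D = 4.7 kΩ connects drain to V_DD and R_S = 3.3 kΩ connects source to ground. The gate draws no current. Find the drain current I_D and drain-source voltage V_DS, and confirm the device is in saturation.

I_D ≈ 0.33 mA, V_DS ≈ 17 V

V_G = V_DD·R_2/(R_1+R_2) = 20×22/172 = 2.56 V.
Assume saturation: I_D = (k_n/2)(V_GS − V_t)² with V_GS = V_G − I_D·R_S = 2.56 − 3.3·I_D.
Substituting gives 17.4·I_D² − 17.5·I_D + 3.88 = 0, with roots I_D = 0.334 or 0.668 mA.
The root I_D = 0.668 mA gives V_GS = 0.354 V ≤ V_t, so take I_D = 0.334 mA.
Then V_GS = 1.46 V and V_DS = V_DD − I_D(R_D+R_S) = 20 − 0.334×8 = 17.3 V.
Saturation requires V_DS ≥ V_GS − V_t = 0.457 V; 17.3 ≥ 0.457 ✓.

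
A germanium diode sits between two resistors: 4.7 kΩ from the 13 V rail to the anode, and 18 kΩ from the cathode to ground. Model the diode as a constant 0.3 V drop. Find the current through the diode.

The two resistors are in series with the diode, so KVL gives 13 = I·4.7 + 0.3 + I·18.
I = (13 − 0.3) / (4.7 + 18) kΩ = 12.7 / 22.7 = 0.559 mA.

I ≈ 0.56 mA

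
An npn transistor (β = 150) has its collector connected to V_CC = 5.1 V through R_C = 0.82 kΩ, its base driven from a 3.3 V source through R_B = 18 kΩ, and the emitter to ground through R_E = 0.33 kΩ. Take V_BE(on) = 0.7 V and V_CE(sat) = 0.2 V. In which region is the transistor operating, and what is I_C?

saturation; I_C ≈ 4.2 mA

Assume active: I_B = (3.3 − 0.7)/(18 + 151×0.33) = 0.0383 mA, I_C = β·I_B = 5.75 mA.
Then V_CE = 5.1 − 5.75×0.82 − 5.79×0.33 = -1.52 V < 0.2 V — the active assumption fails.
Re-solve with V_CE = 0.2 V. KCL at the emitter: V_E/R_E = (V_BB−0.7−V_E)/R_B + (V_CC−0.2−V_E)/R_C, giving V_E = 1.42 V.
I_C = (V_CC − 0.2 − V_E)/R_C = (4.9 − 1.42)/0.82 = 4.24 mA.
Check: I_B = (2.6 − 1.42)/18 = 0.0655 mA, and β·I_B = 9.82 mA > I_C, confirming saturation.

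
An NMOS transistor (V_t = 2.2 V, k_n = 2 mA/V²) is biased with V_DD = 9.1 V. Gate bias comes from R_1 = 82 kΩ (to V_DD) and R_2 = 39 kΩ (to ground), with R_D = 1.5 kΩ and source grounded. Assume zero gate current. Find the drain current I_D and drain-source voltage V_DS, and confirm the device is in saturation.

I_D ≈ 0.54 mA, V_DS ≈ 8.3 V

V_G = V_DD·R_2/(R_1+R_2) = 9.1×39/121 = 2.93 V. With the source grounded, V_GS = V_G = 2.93 V.
Assume saturation: I_D = (k_n/2)(V_GS − V_t)² = (2/2)×(2.93 − 2.2)² = 1×0.733² = 0.537 mA.
V_DS = V_DD − I_D·R_D = 9.1 − 0.537×1.5 = 8.29 V.
Saturation requires V_DS ≥ V_GS − V_t = 0.733 V; 8.29 ≥ 0.733 ✓.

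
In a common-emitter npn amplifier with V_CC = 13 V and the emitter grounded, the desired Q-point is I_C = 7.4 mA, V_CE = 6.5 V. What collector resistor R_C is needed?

Collector loop: V_CC = I_C·R_C + V_CE.
R_C = (V_CC − V_CE)/I_C = (13 − 6.5)/7.4 = 0.878 kΩ.

R_C ≈ 0.88 kΩ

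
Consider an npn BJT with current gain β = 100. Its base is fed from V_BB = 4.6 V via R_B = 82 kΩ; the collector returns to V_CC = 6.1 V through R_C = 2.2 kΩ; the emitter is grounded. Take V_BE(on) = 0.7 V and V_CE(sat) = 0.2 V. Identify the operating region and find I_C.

Assume active: I_B = (4.6 − 0.7)/82 = 0.0476 mA, giving I_C = β·I_B = 4.76 mA.
But then V_CE = 6.1 − 4.76×2.2 = -4.36 V < V_CE(sat) = 0.2 V — impossible in the active region.
So the transistor is saturated. With V_CE = 0.2 V, I_C = (V_CC − 0.2)/R_C = 5.9/2.2 = 2.68 mA.
Check: β·I_B = 4.76 mA > I_C = 2.68 mA, confirming saturation.

saturation; I_C ≈ 2.7 mA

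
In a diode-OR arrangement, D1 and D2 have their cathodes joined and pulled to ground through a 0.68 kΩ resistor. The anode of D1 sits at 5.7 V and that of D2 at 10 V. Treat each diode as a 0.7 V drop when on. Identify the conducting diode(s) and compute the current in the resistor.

Only D2 conducts; I_R ≈ 14 mA

Assume both conduct. Then node N would need to be at both 5.7−0.7 = 5 V and 10−0.7 = 9.3 V, which is impossible.
Assume only D2 conducts: V_N = 10 − 0.7 = 9.3 V, so I_R = 9.3/0.68 = 13.7 mA.
Check D1: its anode-to-cathode voltage is 5.7 − 9.3 = -3.6 V < 0.7 V, so it is off. The assumption is consistent.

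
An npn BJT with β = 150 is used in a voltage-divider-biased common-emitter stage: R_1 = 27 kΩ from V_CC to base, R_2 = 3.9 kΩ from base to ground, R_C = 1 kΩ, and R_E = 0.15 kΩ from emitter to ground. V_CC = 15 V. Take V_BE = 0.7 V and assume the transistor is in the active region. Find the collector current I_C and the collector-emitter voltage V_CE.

I_C ≈ 6.9 mA, V_CE ≈ 7.1 V

Thevenize the base divider: V_Th = V_CC·R_2/(R_1+R_2) = 15×3.9/30.9 = 1.89 V, R_Th = R_1‖R_2 = 3.41 kΩ.
Base-emitter loop: V_Th = I_B·R_Th + V_BE + (β+1)I_B·R_E, so I_B = (1.89 − 0.7) / (3.41 + 151×0.15) = 0.0458 mA.
I_C = β·I_B = 150×0.0458 = 6.87 mA, and I_E = (β+1)I_B = 6.91 mA.
V_CE = V_CC − I_C·R_C − I_E·R_E = 15 − 6.87×1 − 6.91×0.15 = 7.09 V.
V_CE = 7.09 V > 0.2 V confirms active-region operation.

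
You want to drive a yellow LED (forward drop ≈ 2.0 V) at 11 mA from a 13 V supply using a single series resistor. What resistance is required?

R ≈ 1 kΩ

The resistor drops V_S − V_D = 13 − 2.0 = 11 V at 11 mA.
R = 11 V / 11 mA = 1 kΩ.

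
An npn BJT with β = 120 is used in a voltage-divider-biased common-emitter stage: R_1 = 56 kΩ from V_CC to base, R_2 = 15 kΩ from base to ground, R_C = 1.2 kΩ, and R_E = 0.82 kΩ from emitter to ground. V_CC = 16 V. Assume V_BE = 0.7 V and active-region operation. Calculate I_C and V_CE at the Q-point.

I_C ≈ 2.9 mA, V_CE ≈ 10 V

Thevenize the base divider: V_Th = V_CC·R_2/(R_1+R_2) = 16×15/71 = 3.38 V, R_Th = R_1‖R_2 = 11.8 kΩ.
Base-emitter loop: V_Th = I_B·R_Th + V_BE + (β+1)I_B·R_E, so I_B = (3.38 − 0.7) / (11.8 + 121×0.82) = 0.0241 mA.
I_C = β·I_B = 120×0.0241 = 2.9 mA, and I_E = (β+1)I_B = 2.92 mA.
V_CE = V_CC − I_C·R_C − I_E·R_E = 16 − 2.9×1.2 − 2.92×0.82 = 10.1 V.
V_CE = 10.1 V > 0.2 V confirms active-region operation.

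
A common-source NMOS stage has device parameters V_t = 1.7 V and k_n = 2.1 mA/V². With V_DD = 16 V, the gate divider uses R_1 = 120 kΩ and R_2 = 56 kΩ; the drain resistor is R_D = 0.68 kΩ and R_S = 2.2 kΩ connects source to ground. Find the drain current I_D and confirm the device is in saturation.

V_G = V_DD·R_2/(R_1+R_2) = 16×56/176 = 5.09 V.
Assume saturation: I_D = (k_n/2)(V_GS − V_t)² with V_GS = V_G − I_D·R_S = 5.09 − 2.2·I_D.
Substituting gives 5.08·I_D² − 16.7·I_D + 12.1 = 0, with roots I_D = 1.08 or 2.2 mA.
The root I_D = 2.2 mA gives V_GS = 0.253 V ≤ V_t, so take I_D = 1.08 mA.
Then V_GS = 2.71 V and V_DS = V_DD − I_D(R_D+R_S) = 16 − 1.08×2.88 = 12.9 V.
Saturation requires V_DS ≥ V_GS − V_t = 1.01 V; 12.9 ≥ 1.01 ✓.

I_D ≈ 1.1 mA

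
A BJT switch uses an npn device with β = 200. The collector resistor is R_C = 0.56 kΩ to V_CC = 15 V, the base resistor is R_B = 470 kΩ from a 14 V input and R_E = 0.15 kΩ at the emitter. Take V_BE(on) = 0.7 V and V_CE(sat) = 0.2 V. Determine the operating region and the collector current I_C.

active; I_C ≈ 5.3 mA

Assume active. Base-emitter loop: I_B = (V_BB − V_BE)/(R_B + (β+1)R_E) = (14 − 0.7)/(470 + 201×0.15) = 0.0266 mA.
I_C = β·I_B = 200×0.0266 = 5.32 mA.
V_CE = V_CC − I_C·R_C − I_E·R_E = 15 − 5.32×0.56 − 5.34×0.15 = 11.2 V > V_CE(sat), so the active-region assumption holds.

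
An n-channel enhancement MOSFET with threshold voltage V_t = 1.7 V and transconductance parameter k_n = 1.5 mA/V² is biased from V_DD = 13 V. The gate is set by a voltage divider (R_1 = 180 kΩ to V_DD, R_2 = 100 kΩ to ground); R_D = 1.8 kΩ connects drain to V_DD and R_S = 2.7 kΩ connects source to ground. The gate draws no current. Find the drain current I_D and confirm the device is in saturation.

I_D ≈ 0.73 mA

V_G = V_DD·R_2/(R_1+R_2) = 13×100/280 = 4.64 V.
Assume saturation: I_D = (k_n/2)(V_GS − V_t)² with V_GS = V_G − I_D·R_S = 4.64 − 2.7·I_D.
Substituting gives 5.47·I_D² − 12.9·I_D + 6.5 = 0, with roots I_D = 0.726 or 1.64 mA.
The root I_D = 1.64 mA gives V_GS = 0.223 V ≤ V_t, so take I_D = 0.726 mA.
Then V_GS = 2.68 V and V_DS = V_DD − I_D(R_D+R_S) = 13 − 0.726×4.5 = 9.73 V.
Saturation requires V_DS ≥ V_GS − V_t = 0.984 V; 9.73 ≥ 0.984 ✓.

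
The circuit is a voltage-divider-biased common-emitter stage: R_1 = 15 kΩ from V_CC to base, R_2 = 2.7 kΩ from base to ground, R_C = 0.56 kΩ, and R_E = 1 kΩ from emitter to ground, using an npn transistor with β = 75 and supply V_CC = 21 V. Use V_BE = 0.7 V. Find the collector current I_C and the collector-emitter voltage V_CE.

I_C ≈ 2.4 mA, V_CE ≈ 17 V

Thevenize the base divider: V_Th = V_CC·R_2/(R_1+R_2) = 21×2.7/17.7 = 3.2 V, R_Th = R_1‖R_2 = 2.29 kΩ.
Base-emitter loop: V_Th = I_B·R_Th + V_BE + (β+1)I_B·R_E, so I_B = (3.2 − 0.7) / (2.29 + 76×1) = 0.032 mA.
I_C = β·I_B = 75×0.032 = 2.4 mA, and I_E = (β+1)I_B = 2.43 mA.
V_CE = V_CC − I_C·R_C − I_E·R_E = 21 − 2.4×0.56 − 2.43×1 = 17.2 V.
V_CE = 17.2 V > 0.2 V confirms active-region operation.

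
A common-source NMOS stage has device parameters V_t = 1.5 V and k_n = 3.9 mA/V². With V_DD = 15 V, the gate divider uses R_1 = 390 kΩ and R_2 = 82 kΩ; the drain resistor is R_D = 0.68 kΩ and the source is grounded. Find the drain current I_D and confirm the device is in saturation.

V_G = V_DD·R_2/(R_1+R_2) = 15×82/472 = 2.61 V. With the source grounded, V_GS = V_G = 2.61 V.
Assume saturation: I_D = (k_n/2)(V_GS − V_t)² = (3.9/2)×(2.61 − 1.5)² = 1.95×1.11² = 2.39 mA.
V_DS = V_DD − I_D·R_D = 15 − 2.39×0.68 = 13.4 V.
Saturation requires V_DS ≥ V_GS − V_t = 1.11 V; 13.4 ≥ 1.11 ✓.

I_D ≈ 2.4 mA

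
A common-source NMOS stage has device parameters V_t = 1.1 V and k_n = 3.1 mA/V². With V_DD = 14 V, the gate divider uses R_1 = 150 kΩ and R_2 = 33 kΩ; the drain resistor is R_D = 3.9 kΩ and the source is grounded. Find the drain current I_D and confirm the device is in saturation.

I_D ≈ 3.1 mA

V_G = V_DD·R_2/(R_1+R_2) = 14×33/183 = 2.52 V. With the source grounded, V_GS = V_G = 2.52 V.
Assume saturation: I_D = (k_n/2)(V_GS − V_t)² = (3.1/2)×(2.52 − 1.1)² = 1.55×1.42² = 3.15 mA.
V_DS = V_DD − I_D·R_D = 14 − 3.15×3.9 = 1.73 V.
Saturation requires V_DS ≥ V_GS − V_t = 1.42 V; 1.73 ≥ 1.42 ✓.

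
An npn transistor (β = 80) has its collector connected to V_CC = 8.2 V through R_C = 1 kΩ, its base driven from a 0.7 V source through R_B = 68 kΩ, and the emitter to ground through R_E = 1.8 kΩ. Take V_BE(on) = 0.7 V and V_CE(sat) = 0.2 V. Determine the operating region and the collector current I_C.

V_BB = 0.7 V ≤ V_BE(on) = 0.7 V, so the base-emitter junction is not forward biased.
The transistor is in cutoff: I_B = I_C = 0.

cutoff; I_C ≈ 0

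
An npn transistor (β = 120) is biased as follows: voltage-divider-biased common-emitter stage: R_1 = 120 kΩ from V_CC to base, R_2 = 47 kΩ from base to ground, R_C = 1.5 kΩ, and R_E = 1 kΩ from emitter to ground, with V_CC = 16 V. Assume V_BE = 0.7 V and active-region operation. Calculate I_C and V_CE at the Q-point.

Thevenize the base divider: V_Th = V_CC·R_2/(R_1+R_2) = 16×47/167 = 4.5 V, R_Th = R_1‖R_2 = 33.8 kΩ.
Base-emitter loop: V_Th = I_B·R_Th + V_BE + (β+1)I_B·R_E, so I_B = (4.5 − 0.7) / (33.8 + 121×1) = 0.0246 mA.
I_C = β·I_B = 120×0.0246 = 2.95 mA, and I_E = (β+1)I_B = 2.97 mA.
V_CE = V_CC − I_C·R_C − I_E·R_E = 16 − 2.95×1.5 − 2.97×1 = 8.6 V.
V_CE = 8.6 V > 0.2 V confirms active-region operation.

I_C ≈ 2.9 mA, V_CE ≈ 8.6 V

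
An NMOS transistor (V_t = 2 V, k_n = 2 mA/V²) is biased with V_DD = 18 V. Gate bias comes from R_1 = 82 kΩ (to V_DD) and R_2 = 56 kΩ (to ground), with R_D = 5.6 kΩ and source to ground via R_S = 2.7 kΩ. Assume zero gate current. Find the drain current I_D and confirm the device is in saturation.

V_G = V_DD·R_2/(R_1+R_2) = 18×56/138 = 7.3 V.
Assume saturation: I_D = (k_n/2)(V_GS − V_t)² with V_GS = V_G − I_D·R_S = 7.3 − 2.7·I_D.
Substituting gives 7.29·I_D² − 29.6·I_D + 28.1 = 0, with roots I_D = 1.51 or 2.56 mA.
The root I_D = 2.56 mA gives V_GS = 0.401 V ≤ V_t, so take I_D = 1.51 mA.
Then V_GS = 3.23 V and V_DS = V_DD − I_D(R_D+R_S) = 18 − 1.51×8.3 = 5.47 V.
Saturation requires V_DS ≥ V_GS − V_t = 1.23 V; 5.47 ≥ 1.23 ✓.

I_D ≈ 1.5 mA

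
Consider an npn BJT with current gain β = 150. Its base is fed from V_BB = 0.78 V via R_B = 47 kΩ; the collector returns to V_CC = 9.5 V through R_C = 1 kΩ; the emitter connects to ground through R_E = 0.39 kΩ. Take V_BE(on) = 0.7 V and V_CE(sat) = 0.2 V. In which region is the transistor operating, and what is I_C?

active; I_C ≈ 0.11 mA

Assume active. Base-emitter loop: I_B = (V_BB − V_BE)/(R_B + (β+1)R_E) = (0.78 − 0.7)/(47 + 151×0.39) = 0.000756 mA.
I_C = β·I_B = 150×0.000756 = 0.113 mA.
V_CE = V_CC − I_C·R_C − I_E·R_E = 9.5 − 0.113×1 − 0.114×0.39 = 9.34 V > V_CE(sat), so the active-region assumption holds.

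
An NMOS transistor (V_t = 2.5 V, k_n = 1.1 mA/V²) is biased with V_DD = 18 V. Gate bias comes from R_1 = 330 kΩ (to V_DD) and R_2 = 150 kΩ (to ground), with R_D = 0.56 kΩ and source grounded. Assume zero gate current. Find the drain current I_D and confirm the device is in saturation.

V_G = V_DD·R_2/(R_1+R_2) = 18×150/480 = 5.62 V. With the source grounded, V_GS = V_G = 5.62 V.
Assume saturation: I_D = (k_n/2)(V_GS − V_t)² = (1.1/2)×(5.62 − 2.5)² = 0.55×3.12² = 5.37 mA.
V_DS = V_DD − I_D·R_D = 18 − 5.37×0.56 = 15 V.
Saturation requires V_DS ≥ V_GS − V_t = 3.12 V; 15 ≥ 3.12 ✓.

I_D ≈ 5.4 mA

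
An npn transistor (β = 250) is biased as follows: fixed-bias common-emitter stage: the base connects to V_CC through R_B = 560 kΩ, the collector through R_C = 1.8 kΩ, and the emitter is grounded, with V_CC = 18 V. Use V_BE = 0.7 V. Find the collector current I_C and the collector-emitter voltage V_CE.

Base loop: V_CC = I_B·R_B + V_BE, so I_B = (18 − 0.7)/560 kΩ = 0.0309 mA.
In the active region I_C = β·I_B = 250 × 0.0309 = 7.72 mA.
Collector loop: V_CE = V_CC − I_C·R_C = 18 − 7.72×1.8 = 4.1 V.
Since V_CE = 4.1 V > V_CE(sat) ≈ 0.2 V, the transistor is in the active region as assumed.

I_C ≈ 7.7 mA, V_CE ≈ 4.1 V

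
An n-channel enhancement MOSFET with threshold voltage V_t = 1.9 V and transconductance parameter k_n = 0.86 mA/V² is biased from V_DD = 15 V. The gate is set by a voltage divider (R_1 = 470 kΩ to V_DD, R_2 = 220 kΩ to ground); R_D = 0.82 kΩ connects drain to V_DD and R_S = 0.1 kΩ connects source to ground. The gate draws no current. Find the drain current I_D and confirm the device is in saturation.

V_G = V_DD·R_2/(R_1+R_2) = 15×220/690 = 4.78 V.
Assume saturation: I_D = (k_n/2)(V_GS − V_t)² with V_GS = V_G − I_D·R_S = 4.78 − 0.1·I_D.
Substituting gives 0.0043·I_D² − 1.25·I_D + 3.57 = 0, with roots I_D = 2.89 or 287 mA.
The root I_D = 287 mA gives V_GS = -23.9 V ≤ V_t, so take I_D = 2.89 mA.
Then V_GS = 4.49 V and V_DS = V_DD − I_D(R_D+R_S) = 15 − 2.89×0.92 = 12.3 V.
Saturation requires V_DS ≥ V_GS − V_t = 2.59 V; 12.3 ≥ 2.59 ✓.

I_D ≈ 2.9 mA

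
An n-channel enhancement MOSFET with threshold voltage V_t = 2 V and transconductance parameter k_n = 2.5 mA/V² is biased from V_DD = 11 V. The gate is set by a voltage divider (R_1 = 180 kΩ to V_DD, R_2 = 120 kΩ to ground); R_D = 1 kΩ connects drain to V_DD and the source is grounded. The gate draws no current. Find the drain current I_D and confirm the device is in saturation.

I_D ≈ 7.2 mA

V_G = V_DD·R_2/(R_1+R_2) = 11×120/300 = 4.4 V. With the source grounded, V_GS = V_G = 4.4 V.
Assume saturation: I_D = (k_n/2)(V_GS − V_t)² = (2.5/2)×(4.4 − 2)² = 1.25×2.4² = 7.2 mA.
V_DS = V_DD − I_D·R_D = 11 − 7.2×1 = 3.8 V.
Saturation requires V_DS ≥ V_GS − V_t = 2.4 V; 3.8 ≥ 2.4 ✓.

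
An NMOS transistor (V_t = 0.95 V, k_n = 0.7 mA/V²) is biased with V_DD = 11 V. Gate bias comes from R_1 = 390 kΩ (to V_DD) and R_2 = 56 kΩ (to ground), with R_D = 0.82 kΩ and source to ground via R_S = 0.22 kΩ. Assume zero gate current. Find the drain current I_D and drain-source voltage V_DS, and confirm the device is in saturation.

I_D ≈ 0.061 mA, V_DS ≈ 11 V

V_G = V_DD·R_2/(R_1+R_2) = 11×56/446 = 1.38 V.
Assume saturation: I_D = (k_n/2)(V_GS − V_t)² with V_GS = V_G − I_D·R_S = 1.38 − 0.22·I_D.
Substituting gives 0.0169·I_D² − 1.07·I_D + 0.0651 = 0, with roots I_D = 0.0611 or 62.9 mA.
The root I_D = 62.9 mA gives V_GS = -12.5 V ≤ V_t, so take I_D = 0.0611 mA.
Then V_GS = 1.37 V and V_DS = V_DD − I_D(R_D+R_S) = 11 − 0.0611×1.04 = 10.9 V.
Saturation requires V_DS ≥ V_GS − V_t = 0.418 V; 10.9 ≥ 0.418 ✓.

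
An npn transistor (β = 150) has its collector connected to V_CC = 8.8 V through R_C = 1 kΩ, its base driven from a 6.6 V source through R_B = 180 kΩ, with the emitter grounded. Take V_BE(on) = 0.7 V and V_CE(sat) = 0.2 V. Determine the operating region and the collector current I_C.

Assume active. Base-emitter loop: I_B = (V_BB − V_BE)/R_B = (6.6 − 0.7)/180 = 0.0328 mA.
I_C = β·I_B = 150×0.0328 = 4.92 mA.
V_CE = V_CC − I_C·R_C = 8.8 − 4.92×1 = 3.88 V > V_CE(sat), so the active-region assumption holds.

active; I_C ≈ 4.9 mA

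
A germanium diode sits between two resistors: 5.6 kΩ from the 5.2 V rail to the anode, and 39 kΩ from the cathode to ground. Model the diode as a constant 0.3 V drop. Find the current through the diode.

I ≈ 0.11 mA

The two resistors are in series with the diode, so KVL gives 5.2 = I·5.6 + 0.3 + I·39.
I = (5.2 − 0.3) / (5.6 + 39) kΩ = 4.9 / 44.6 = 0.11 mA.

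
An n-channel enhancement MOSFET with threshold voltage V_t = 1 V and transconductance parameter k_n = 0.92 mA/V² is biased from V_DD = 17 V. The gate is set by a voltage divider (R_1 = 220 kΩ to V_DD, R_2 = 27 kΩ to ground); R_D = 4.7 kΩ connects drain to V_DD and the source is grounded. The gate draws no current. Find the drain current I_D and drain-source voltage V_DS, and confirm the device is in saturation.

V_G = V_DD·R_2/(R_1+R_2) = 17×27/247 = 1.86 V. With the source grounded, V_GS = V_G = 1.86 V.
Assume saturation: I_D = (k_n/2)(V_GS − V_t)² = (0.92/2)×(1.86 − 1)² = 0.46×0.858² = 0.339 mA.
V_DS = V_DD − I_D·R_D = 17 − 0.339×4.7 = 15.4 V.
Saturation requires V_DS ≥ V_GS − V_t = 0.858 V; 15.4 ≥ 0.858 ✓.

I_D ≈ 0.34 mA, V_DS ≈ 15 V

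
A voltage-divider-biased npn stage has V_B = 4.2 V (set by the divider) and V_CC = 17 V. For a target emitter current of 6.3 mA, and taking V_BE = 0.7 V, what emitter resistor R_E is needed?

R_E ≈ 0.56 kΩ

V_E = V_B − V_BE = 4.2 − 0.7 = 3.5 V.
R_E = V_E / I_E = 3.5 / 6.3 = 0.556 kΩ.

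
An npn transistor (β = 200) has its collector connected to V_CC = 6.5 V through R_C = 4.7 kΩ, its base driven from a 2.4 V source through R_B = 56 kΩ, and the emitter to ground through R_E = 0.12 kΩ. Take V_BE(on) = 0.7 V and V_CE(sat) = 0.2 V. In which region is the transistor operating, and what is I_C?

Assume active: I_B = (2.4 − 0.7)/(56 + 201×0.12) = 0.0212 mA, I_C = β·I_B = 4.24 mA.
Then V_CE = 6.5 − 4.24×4.7 − 4.26×0.12 = -14 V < 0.2 V — the active assumption fails.
Re-solve with V_CE = 0.2 V. KCL at the emitter: V_E/R_E = (V_BB−0.7−V_E)/R_B + (V_CC−0.2−V_E)/R_C, giving V_E = 0.16 V.
I_C = (V_CC − 0.2 − V_E)/R_C = (6.3 − 0.16)/4.7 = 1.31 mA.
Check: I_B = (1.7 − 0.16)/56 = 0.0275 mA, and β·I_B = 5.5 mA > I_C, confirming saturation.

saturation; I_C ≈ 1.3 mA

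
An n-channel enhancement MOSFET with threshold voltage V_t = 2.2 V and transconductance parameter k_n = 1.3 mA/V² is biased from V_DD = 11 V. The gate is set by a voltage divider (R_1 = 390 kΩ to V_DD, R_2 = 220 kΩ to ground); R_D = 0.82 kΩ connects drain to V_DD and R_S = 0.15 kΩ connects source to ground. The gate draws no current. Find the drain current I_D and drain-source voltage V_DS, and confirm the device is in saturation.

I_D ≈ 1.5 mA, V_DS ≈ 9.5 V

V_G = V_DD·R_2/(R_1+R_2) = 11×220/610 = 3.97 V.
Assume saturation: I_D = (k_n/2)(V_GS − V_t)² with V_GS = V_G − I_D·R_S = 3.97 − 0.15·I_D.
Substituting gives 0.0146·I_D² − 1.34·I_D + 2.03 = 0, with roots I_D = 1.54 or 90.4 mA.
The root I_D = 90.4 mA gives V_GS = -9.59 V ≤ V_t, so take I_D = 1.54 mA.
Then V_GS = 3.74 V and V_DS = V_DD − I_D(R_D+R_S) = 11 − 1.54×0.97 = 9.51 V.
Saturation requires V_DS ≥ V_GS − V_t = 1.54 V; 9.51 ≥ 1.54 ✓.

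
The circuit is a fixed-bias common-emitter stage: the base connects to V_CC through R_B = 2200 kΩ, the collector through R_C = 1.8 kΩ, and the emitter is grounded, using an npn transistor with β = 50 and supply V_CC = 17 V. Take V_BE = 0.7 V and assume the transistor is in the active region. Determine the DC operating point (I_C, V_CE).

I_C ≈ 0.37 mA, V_CE ≈ 16 V

Base loop: V_CC = I_B·R_B + V_BE, so I_B = (17 − 0.7)/2200 kΩ = 0.00741 mA.
In the active region I_C = β·I_B = 50 × 0.00741 = 0.37 mA.
Collector loop: V_CE = V_CC − I_C·R_C = 17 − 0.37×1.8 = 16.3 V.
Since V_CE = 16.3 V > V_CE(sat) ≈ 0.2 V, the transistor is in the active region as assumed.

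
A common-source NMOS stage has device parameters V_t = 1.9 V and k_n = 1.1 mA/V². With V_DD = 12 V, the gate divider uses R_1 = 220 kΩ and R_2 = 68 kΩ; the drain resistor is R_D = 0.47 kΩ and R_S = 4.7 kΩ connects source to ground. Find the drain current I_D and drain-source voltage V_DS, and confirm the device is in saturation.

I_D ≈ 0.11 mA, V_DS ≈ 11 V

V_G = V_DD·R_2/(R_1+R_2) = 12×68/288 = 2.83 V.
Assume saturation: I_D = (k_n/2)(V_GS − V_t)² with V_GS = V_G − I_D·R_S = 2.83 − 4.7·I_D.
Substituting gives 12.1·I_D² − 5.83·I_D + 0.479 = 0, with roots I_D = 0.105 or 0.374 mA.
The root I_D = 0.374 mA gives V_GS = 1.08 V ≤ V_t, so take I_D = 0.105 mA.
Then V_GS = 2.34 V and V_DS = V_DD − I_D(R_D+R_S) = 12 − 0.105×5.17 = 11.5 V.
Saturation requires V_DS ≥ V_GS − V_t = 0.438 V; 11.5 ≥ 0.438 ✓.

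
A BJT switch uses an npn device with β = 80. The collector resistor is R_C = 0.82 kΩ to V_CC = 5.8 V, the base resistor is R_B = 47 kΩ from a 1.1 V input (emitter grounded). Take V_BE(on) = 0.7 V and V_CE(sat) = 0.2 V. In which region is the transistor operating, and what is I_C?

Assume active. Base-emitter loop: I_B = (V_BB − V_BE)/R_B = (1.1 − 0.7)/47 = 0.00851 mA.
I_C = β·I_B = 80×0.00851 = 0.681 mA.
V_CE = V_CC − I_C·R_C = 5.8 − 0.681×0.82 = 5.24 V > V_CE(sat), so the active-region assumption holds.

active; I_C ≈ 0.68 mA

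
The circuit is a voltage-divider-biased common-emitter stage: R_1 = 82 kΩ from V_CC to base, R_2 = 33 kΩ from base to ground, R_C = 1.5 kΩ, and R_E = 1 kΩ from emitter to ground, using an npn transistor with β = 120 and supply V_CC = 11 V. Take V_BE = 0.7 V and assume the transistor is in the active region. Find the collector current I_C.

Thevenize the base divider: V_Th = V_CC·R_2/(R_1+R_2) = 11×33/115 = 3.16 V, R_Th = R_1‖R_2 = 23.5 kΩ.
Base-emitter loop: V_Th = I_B·R_Th + V_BE + (β+1)I_B·R_E, so I_B = (3.16 − 0.7) / (23.5 + 121×1) = 0.017 mA.
I_C = β·I_B = 120×0.017 = 2.04 mA, and I_E = (β+1)I_B = 2.06 mA.
V_CE = V_CC − I_C·R_C − I_E·R_E = 11 − 2.04×1.5 − 2.06×1 = 5.88 V.
V_CE = 5.88 V > 0.2 V confirms active-region operation.

I_C ≈ 2 mA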